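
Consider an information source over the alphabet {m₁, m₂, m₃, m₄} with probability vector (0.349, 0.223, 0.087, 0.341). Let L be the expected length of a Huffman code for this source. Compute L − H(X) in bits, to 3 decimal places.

Entropy H = −Σ p log₂ p ≈ 1.8486 bits.
Huffman merges: 87/1000+223/1000→31/100; 31/100+341/1000→651/1000; 349/1000+651/1000→1. L = 1961/1000 ≈ 1.9610.
L − H = 1.9610 − 1.8486 = 0.112 bits.

0.112 bits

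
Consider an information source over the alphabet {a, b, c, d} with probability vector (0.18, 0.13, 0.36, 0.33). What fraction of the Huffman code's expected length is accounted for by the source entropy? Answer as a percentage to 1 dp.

Entropy H = −Σ p log₂ p ≈ 1.8864 bits.
Huffman merges: 13/100+9/50→31/100; 31/100+33/100→16/25; 9/25+16/25→1. L = 39/20 ≈ 1.9500.
Efficiency = H/L = 1.8864/1.9500 = 96.7%.

96.7%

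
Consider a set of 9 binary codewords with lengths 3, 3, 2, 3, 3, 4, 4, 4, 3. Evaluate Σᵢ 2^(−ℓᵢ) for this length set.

With common denominator 2^4 = 16: Σ 2^(−ℓᵢ) = 2/16 + 2/16 + 4/16 + 2/16 + 2/16 + 1/16 + 1/16 + 1/16 + 2/16 = 17/16 = 1.0625.

1.0625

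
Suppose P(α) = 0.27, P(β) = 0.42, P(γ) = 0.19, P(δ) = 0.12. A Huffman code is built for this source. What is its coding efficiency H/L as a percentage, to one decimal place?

98.3%

Entropy H = −Σ p log₂ p ≈ 1.8580 bits.
Huffman merges: 3/25+19/100→31/100; 27/100+31/100→29/50; 21/50+29/50→1. L = 189/100 ≈ 1.8900.
Efficiency = H/L = 1.8580/1.8900 = 98.3%.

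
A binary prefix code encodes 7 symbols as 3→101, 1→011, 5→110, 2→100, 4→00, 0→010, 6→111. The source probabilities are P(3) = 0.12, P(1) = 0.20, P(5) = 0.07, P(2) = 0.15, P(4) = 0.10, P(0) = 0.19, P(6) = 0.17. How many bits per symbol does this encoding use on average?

2.9 bits/symbol

L̄ = Σ pᵢ·ℓᵢ = 0.12·3 + 0.20·3 + 0.07·3 + 0.15·3 + 0.10·2 + 0.19·3 + 0.17·3 = 2.9 bits/symbol.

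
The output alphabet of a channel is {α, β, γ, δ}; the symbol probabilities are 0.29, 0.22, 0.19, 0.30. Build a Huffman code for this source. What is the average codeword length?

Repeatedly combine the two least-probable nodes; the expected code length is the sum of the merged weights.
merge 19/100 + 11/50 → 41/100
merge 29/100 + 3/10 → 59/100
merge 41/100 + 59/100 → 1
L = 41/100 + 59/100 + 1 = 2 bits/symbol.

2 bits/symbol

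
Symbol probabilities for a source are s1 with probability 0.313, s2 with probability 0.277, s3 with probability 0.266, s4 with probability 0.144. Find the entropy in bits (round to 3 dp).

1.948 bits

H = −Σ pᵢ log₂ pᵢ.
−0.313·log₂(0.313) = 0.5245
−0.277·log₂(0.277) = 0.5130
−0.266·log₂(0.266) = 0.5082
−0.144·log₂(0.144) = 0.4026
Sum ≈ 1.9483 → 1.948 bits.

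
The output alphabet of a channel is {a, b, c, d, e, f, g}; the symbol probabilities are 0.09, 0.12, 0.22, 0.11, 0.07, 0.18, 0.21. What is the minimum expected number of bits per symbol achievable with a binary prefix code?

Repeatedly combine the two least-probable nodes; the expected code length is the sum of the merged weights.
merge 7/100 + 9/100 → 4/25
merge 11/100 + 3/25 → 23/100
merge 4/25 + 9/50 → 17/50
merge 21/100 + 11/50 → 43/100
merge 23/100 + 17/50 → 57/100
merge 43/100 + 57/100 → 1
L = 4/25 + 23/100 + 17/50 + 43/100 + 57/100 + 1 = 273/100 = 2.73 bits/symbol.

2.73 bits/symbol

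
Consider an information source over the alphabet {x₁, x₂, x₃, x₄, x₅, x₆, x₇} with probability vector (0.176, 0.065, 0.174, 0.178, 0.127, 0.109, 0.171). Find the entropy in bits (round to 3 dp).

2.742 bits

H = −Σ pᵢ log₂ pᵢ.
−0.176·log₂(0.176) = 0.4411
−0.065·log₂(0.065) = 0.2563
−0.174·log₂(0.174) = 0.4390
−0.178·log₂(0.178) = 0.4432
−0.127·log₂(0.127) = 0.3781
−0.109·log₂(0.109) = 0.3485
−0.171·log₂(0.171) = 0.4357
Sum ≈ 2.7420 → 2.742 bits.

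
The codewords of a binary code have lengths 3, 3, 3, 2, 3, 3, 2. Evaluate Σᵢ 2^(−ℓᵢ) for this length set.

With common denominator 2^3 = 8: Σ 2^(−ℓᵢ) = 1/8 + 1/8 + 1/8 + 2/8 + 1/8 + 1/8 + 2/8 = 9/8 = 1.125.

1.125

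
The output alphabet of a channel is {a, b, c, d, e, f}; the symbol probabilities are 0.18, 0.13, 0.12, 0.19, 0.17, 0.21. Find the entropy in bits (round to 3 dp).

2.558 bits

H = −Σ pᵢ log₂ pᵢ.
−0.18·log₂(0.18) = 0.4453
−0.13·log₂(0.13) = 0.3826
−0.12·log₂(0.12) = 0.3671
−0.19·log₂(0.19) = 0.4552
−0.17·log₂(0.17) = 0.4346
−0.21·log₂(0.21) = 0.4728
Sum ≈ 2.5577 → 2.558 bits.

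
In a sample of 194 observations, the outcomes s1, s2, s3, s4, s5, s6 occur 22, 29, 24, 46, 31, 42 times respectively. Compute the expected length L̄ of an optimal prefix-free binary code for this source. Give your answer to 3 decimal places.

2.546 bits/symbol

Probabilities are the counts divided by 194.
Repeatedly combine the two least-probable nodes; the expected code length is the sum of the merged weights.
merge 11/97 + 12/97 → 23/97
merge 29/194 + 31/194 → 30/97
merge 21/97 + 23/97 → 44/97
merge 23/97 + 30/97 → 53/97
merge 44/97 + 53/97 → 1
L = 23/97 + 30/97 + 44/97 + 53/97 + 1 = 247/97 ≈ 2.546 bits/symbol.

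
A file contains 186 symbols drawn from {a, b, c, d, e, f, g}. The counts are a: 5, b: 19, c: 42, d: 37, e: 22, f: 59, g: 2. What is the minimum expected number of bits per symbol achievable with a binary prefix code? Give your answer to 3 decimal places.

2.435 bits/symbol

Probabilities are the counts divided by 186.
Repeatedly combine the two least-probable nodes; the expected code length is the sum of the merged weights.
merge 1/93 + 5/186 → 7/186
merge 7/186 + 19/186 → 13/93
merge 11/93 + 13/93 → 8/31
merge 37/186 + 7/31 → 79/186
merge 8/31 + 59/186 → 107/186
merge 79/186 + 107/186 → 1
L = 7/186 + 13/93 + 8/31 + 79/186 + 107/186 + 1 = 151/62 ≈ 2.435 bits/symbol.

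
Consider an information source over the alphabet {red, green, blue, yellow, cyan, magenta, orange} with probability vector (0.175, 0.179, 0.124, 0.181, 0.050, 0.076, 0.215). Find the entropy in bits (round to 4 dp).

2.6795 bits

H = −Σ pᵢ log₂ pᵢ.
−0.175·log₂(0.175) = 0.4401
−0.179·log₂(0.179) = 0.4443
−0.124·log₂(0.124) = 0.3734
−0.181·log₂(0.181) = 0.4463
−0.050·log₂(0.050) = 0.2161
−0.076·log₂(0.076) = 0.2826
−0.215·log₂(0.215) = 0.4768
Sum ≈ 2.6795 → 2.6795 bits.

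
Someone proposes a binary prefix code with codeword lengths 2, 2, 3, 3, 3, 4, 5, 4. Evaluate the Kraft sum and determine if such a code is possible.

1.03125; no

With common denominator 2^5 = 32: Σ 2^(−ℓᵢ) = 8/32 + 8/32 + 4/32 + 4/32 + 4/32 + 2/32 + 1/32 + 2/32 = 33/32 = 1.03125.
Kraft's inequality requires Σ ≤ 1; here Σ = 1.03125 > 1, so no such prefix code exists.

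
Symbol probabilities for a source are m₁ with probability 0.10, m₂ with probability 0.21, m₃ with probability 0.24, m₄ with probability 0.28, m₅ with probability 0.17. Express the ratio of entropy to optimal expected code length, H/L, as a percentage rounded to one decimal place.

99.0%

Entropy H = −Σ p log₂ p ≈ 2.2480 bits.
Huffman merges: 1/10+17/100→27/100; 21/100+6/25→9/20; 27/100+7/25→11/20; 9/20+11/20→1. L = 227/100 ≈ 2.2700.
Efficiency = H/L = 2.2480/2.2700 = 99.0%.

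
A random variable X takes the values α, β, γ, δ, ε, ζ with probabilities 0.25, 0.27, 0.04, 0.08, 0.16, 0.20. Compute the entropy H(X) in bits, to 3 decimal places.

2.375 bits

H = −Σ pᵢ log₂ pᵢ.
−0.25·log₂(0.25) = 0.5000
−0.27·log₂(0.27) = 0.5100
−0.04·log₂(0.04) = 0.1858
−0.08·log₂(0.08) = 0.2915
−0.16·log₂(0.16) = 0.4230
−0.20·log₂(0.20) = 0.4644
Sum ≈ 2.3747 → 2.375 bits.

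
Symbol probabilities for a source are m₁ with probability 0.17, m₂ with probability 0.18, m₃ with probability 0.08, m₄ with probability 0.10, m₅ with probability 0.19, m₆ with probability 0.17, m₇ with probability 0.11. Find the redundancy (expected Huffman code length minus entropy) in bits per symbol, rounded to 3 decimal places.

Entropy H = −Σ p log₂ p ≈ 2.7437 bits.
Huffman merges: 2/25+1/10→9/50; 11/100+17/100→7/25; 17/100+9/50→7/20; 9/50+19/100→37/100; 7/25+7/20→63/100; 37/100+63/100→1. L = 281/100 ≈ 2.8100.
L − H = 2.8100 − 2.7437 = 0.066 bits.

0.066 bits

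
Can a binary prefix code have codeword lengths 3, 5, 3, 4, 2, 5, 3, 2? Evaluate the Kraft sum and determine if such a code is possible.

1; yes

With common denominator 2^5 = 32: Σ 2^(−ℓᵢ) = 4/32 + 1/32 + 4/32 + 2/32 + 8/32 + 1/32 + 4/32 + 8/32 = 32/32 = 1.
Kraft's inequality requires Σ ≤ 1; here Σ = 1 ≤ 1, so such a prefix code exists.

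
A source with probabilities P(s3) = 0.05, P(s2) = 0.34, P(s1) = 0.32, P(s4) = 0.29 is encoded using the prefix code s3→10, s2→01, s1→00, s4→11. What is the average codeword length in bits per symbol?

2 bits/symbol

L̄ = Σ pᵢ·ℓᵢ = 0.05·2 + 0.34·2 + 0.32·2 + 0.29·2 = 2 bits/symbol.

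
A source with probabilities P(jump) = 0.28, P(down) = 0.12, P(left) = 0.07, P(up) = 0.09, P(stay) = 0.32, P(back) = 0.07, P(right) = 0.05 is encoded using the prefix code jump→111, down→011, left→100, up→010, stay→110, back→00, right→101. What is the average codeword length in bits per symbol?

L̄ = Σ pᵢ·ℓᵢ = 0.28·3 + 0.12·3 + 0.07·3 + 0.09·3 + 0.32·3 + 0.07·2 + 0.05·3 = 2.93 bits/symbol.

2.93 bits/symbol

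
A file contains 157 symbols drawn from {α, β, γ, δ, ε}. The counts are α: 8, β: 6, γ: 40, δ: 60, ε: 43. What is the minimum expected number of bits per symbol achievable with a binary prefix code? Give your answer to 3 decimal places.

2.051 bits/symbol

Probabilities are the counts divided by 157.
Repeatedly combine the two least-probable nodes; the expected code length is the sum of the merged weights.
merge 6/157 + 8/157 → 14/157
merge 14/157 + 40/157 → 54/157
merge 43/157 + 54/157 → 97/157
merge 60/157 + 97/157 → 1
L = 14/157 + 54/157 + 97/157 + 1 = 322/157 ≈ 2.051 bits/symbol.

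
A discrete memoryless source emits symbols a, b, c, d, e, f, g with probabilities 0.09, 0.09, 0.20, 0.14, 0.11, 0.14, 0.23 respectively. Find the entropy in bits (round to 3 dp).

2.722 bits

H = −Σ pᵢ log₂ pᵢ.
−0.09·log₂(0.09) = 0.3127
−0.09·log₂(0.09) = 0.3127
−0.20·log₂(0.20) = 0.4644
−0.14·log₂(0.14) = 0.3971
−0.11·log₂(0.11) = 0.3503
−0.14·log₂(0.14) = 0.3971
−0.23·log₂(0.23) = 0.4877
Sum ≈ 2.7219 → 2.722 bits.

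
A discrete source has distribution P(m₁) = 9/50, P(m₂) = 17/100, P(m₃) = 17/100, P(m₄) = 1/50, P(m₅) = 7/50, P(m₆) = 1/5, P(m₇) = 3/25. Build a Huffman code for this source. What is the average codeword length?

2.76 bits/symbol

Repeatedly combine the two least-probable nodes; the expected code length is the sum of the merged weights.
merge 1/50 + 3/25 → 7/50
merge 7/50 + 7/50 → 7/25
merge 17/100 + 17/100 → 17/50
merge 9/50 + 1/5 → 19/50
merge 7/25 + 17/50 → 31/50
merge 19/50 + 31/50 → 1
L = 7/50 + 7/25 + 17/50 + 19/50 + 31/50 + 1 = 69/25 = 2.76 bits/symbol.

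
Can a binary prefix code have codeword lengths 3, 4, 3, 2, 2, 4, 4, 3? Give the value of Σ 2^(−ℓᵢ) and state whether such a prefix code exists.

With common denominator 2^4 = 16: Σ 2^(−ℓᵢ) = 2/16 + 1/16 + 2/16 + 4/16 + 4/16 + 1/16 + 1/16 + 2/16 = 17/16 = 1.0625.
Kraft's inequality requires Σ ≤ 1; here Σ = 1.0625 > 1, so no such prefix code exists.

1.0625; no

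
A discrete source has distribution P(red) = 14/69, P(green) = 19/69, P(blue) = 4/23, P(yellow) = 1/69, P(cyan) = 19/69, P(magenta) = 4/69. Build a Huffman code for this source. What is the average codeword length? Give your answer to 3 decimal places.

2.319 bits/symbol

Repeatedly combine the two least-probable nodes; the expected code length is the sum of the merged weights.
merge 1/69 + 4/69 → 5/69
merge 5/69 + 4/23 → 17/69
merge 14/69 + 17/69 → 31/69
merge 19/69 + 19/69 → 38/69
merge 31/69 + 38/69 → 1
L = 5/69 + 17/69 + 31/69 + 38/69 + 1 = 160/69 ≈ 2.319 bits/symbol.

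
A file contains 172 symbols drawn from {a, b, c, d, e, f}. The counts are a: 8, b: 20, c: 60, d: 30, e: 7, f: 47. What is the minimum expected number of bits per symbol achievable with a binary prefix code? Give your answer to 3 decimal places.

2.291 bits/symbol

Probabilities are the counts divided by 172.
Repeatedly combine the two least-probable nodes; the expected code length is the sum of the merged weights.
merge 7/172 + 2/43 → 15/172
merge 15/172 + 5/43 → 35/172
merge 15/86 + 35/172 → 65/172
merge 47/172 + 15/43 → 107/172
merge 65/172 + 107/172 → 1
L = 15/172 + 35/172 + 65/172 + 107/172 + 1 = 197/86 ≈ 2.291 bits/symbol.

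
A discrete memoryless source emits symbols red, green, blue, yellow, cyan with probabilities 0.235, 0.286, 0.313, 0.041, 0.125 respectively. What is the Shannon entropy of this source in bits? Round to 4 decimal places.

H = −Σ pᵢ log₂ pᵢ.
−0.235·log₂(0.235) = 0.4910
−0.286·log₂(0.286) = 0.5165
−0.313·log₂(0.313) = 0.5245
−0.041·log₂(0.041) = 0.1889
−0.125·log₂(0.125) = 0.3750
Sum ≈ 2.0959 → 2.0959 bits.

2.0959 bits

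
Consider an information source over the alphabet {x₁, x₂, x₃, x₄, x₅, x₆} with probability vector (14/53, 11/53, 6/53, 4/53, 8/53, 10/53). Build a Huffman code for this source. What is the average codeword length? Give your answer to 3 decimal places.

2.528 bits/symbol

Repeatedly combine the two least-probable nodes; the expected code length is the sum of the merged weights.
merge 4/53 + 6/53 → 10/53
merge 8/53 + 10/53 → 18/53
merge 10/53 + 11/53 → 21/53
merge 14/53 + 18/53 → 32/53
merge 21/53 + 32/53 → 1
L = 10/53 + 18/53 + 21/53 + 32/53 + 1 = 134/53 ≈ 2.528 bits/symbol.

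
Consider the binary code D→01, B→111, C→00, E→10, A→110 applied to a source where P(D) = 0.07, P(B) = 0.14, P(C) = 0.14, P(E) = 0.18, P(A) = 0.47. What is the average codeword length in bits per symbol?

2.61 bits/symbol

L̄ = Σ pᵢ·ℓᵢ = 0.07·2 + 0.14·3 + 0.14·2 + 0.18·2 + 0.47·3 = 2.61 bits/symbol.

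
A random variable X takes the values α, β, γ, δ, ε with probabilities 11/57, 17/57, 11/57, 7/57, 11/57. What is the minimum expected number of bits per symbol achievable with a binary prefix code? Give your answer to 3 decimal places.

2.316 bits/symbol

Repeatedly combine the two least-probable nodes; the expected code length is the sum of the merged weights.
merge 7/57 + 11/57 → 6/19
merge 11/57 + 11/57 → 22/57
merge 17/57 + 6/19 → 35/57
merge 22/57 + 35/57 → 1
L = 6/19 + 22/57 + 35/57 + 1 = 44/19 ≈ 2.316 bits/symbol.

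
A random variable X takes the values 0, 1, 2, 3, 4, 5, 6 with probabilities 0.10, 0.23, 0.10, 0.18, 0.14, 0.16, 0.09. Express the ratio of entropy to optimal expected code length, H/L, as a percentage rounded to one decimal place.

Entropy H = −Σ p log₂ p ≈ 2.7301 bits.
Huffman merges: 9/100+1/10→19/100; 1/10+7/50→6/25; 4/25+9/50→17/50; 19/100+23/100→21/50; 6/25+17/50→29/50; 21/50+29/50→1. L = 277/100 ≈ 2.7700.
Efficiency = H/L = 2.7301/2.7700 = 98.6%.

98.6%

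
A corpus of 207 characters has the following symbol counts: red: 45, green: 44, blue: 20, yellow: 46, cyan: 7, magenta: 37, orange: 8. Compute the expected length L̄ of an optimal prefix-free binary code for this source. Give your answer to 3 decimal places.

2.589 bits/symbol

Probabilities are the counts divided by 207.
Repeatedly combine the two least-probable nodes; the expected code length is the sum of the merged weights.
merge 7/207 + 8/207 → 5/69
merge 5/69 + 20/207 → 35/207
merge 35/207 + 37/207 → 8/23
merge 44/207 + 5/23 → 89/207
merge 2/9 + 8/23 → 118/207
merge 89/207 + 118/207 → 1
L = 5/69 + 35/207 + 8/23 + 89/207 + 118/207 + 1 = 536/207 ≈ 2.589 bits/symbol.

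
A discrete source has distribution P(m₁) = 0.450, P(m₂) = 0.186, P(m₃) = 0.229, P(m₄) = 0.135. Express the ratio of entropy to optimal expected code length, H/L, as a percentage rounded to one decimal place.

98.7%

Entropy H = −Σ p log₂ p ≈ 1.8468 bits.
Huffman merges: 27/200+93/500→321/1000; 229/1000+321/1000→11/20; 9/20+11/20→1. L = 1871/1000 ≈ 1.8710.
Efficiency = H/L = 1.8468/1.8710 = 98.7%.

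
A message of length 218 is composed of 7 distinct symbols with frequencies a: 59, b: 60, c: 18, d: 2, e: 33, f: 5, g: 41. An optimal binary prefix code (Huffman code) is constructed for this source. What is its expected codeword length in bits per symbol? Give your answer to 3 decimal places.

Probabilities are the counts divided by 218.
Repeatedly combine the two least-probable nodes; the expected code length is the sum of the merged weights.
merge 1/109 + 5/218 → 7/218
merge 7/218 + 9/109 → 25/218
merge 25/218 + 33/218 → 29/109
merge 41/218 + 29/109 → 99/218
merge 59/218 + 30/109 → 119/218
merge 99/218 + 119/218 → 1
L = 7/218 + 25/218 + 29/109 + 99/218 + 119/218 + 1 = 263/109 ≈ 2.413 bits/symbol.

2.413 bits/symbol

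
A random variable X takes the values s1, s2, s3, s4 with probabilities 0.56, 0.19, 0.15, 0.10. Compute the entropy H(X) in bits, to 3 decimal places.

1.666 bits

H = −Σ pᵢ log₂ pᵢ.
−0.56·log₂(0.56) = 0.4684
−0.19·log₂(0.19) = 0.4552
−0.15·log₂(0.15) = 0.4105
−0.10·log₂(0.10) = 0.3322
Sum ≈ 1.6664 → 1.666 bits.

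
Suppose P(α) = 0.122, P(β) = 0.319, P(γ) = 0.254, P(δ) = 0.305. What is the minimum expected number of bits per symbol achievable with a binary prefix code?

2 bits/symbol

Repeatedly combine the two least-probable nodes; the expected code length is the sum of the merged weights.
merge 61/500 + 127/500 → 47/125
merge 61/200 + 319/1000 → 78/125
merge 47/125 + 78/125 → 1
L = 47/125 + 78/125 + 1 = 2 bits/symbol.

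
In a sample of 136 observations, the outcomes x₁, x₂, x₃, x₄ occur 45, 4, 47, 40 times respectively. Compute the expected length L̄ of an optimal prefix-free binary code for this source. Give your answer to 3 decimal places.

1.978 bits/symbol

Probabilities are the counts divided by 136.
Repeatedly combine the two least-probable nodes; the expected code length is the sum of the merged weights.
merge 1/34 + 5/17 → 11/34
merge 11/34 + 45/136 → 89/136
merge 47/136 + 89/136 → 1
L = 11/34 + 89/136 + 1 = 269/136 ≈ 1.978 bits/symbol.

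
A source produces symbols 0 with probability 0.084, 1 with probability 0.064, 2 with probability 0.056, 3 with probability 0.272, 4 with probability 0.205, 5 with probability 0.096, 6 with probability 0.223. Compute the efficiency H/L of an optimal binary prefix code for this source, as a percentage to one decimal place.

Entropy H = −Σ p log₂ p ≈ 2.5738 bits.
Huffman merges: 7/125+8/125→3/25; 21/250+12/125→9/50; 3/25+9/50→3/10; 41/200+223/1000→107/250; 34/125+3/10→143/250; 107/250+143/250→1. L = 13/5 ≈ 2.6000.
Efficiency = H/L = 2.5738/2.6000 = 99.0%.

99.0%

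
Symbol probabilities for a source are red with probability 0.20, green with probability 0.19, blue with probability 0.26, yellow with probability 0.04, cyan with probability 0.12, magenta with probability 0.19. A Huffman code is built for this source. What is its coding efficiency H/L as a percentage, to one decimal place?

Entropy H = −Σ p log₂ p ≈ 2.4329 bits.
Huffman merges: 1/25+3/25→4/25; 4/25+19/100→7/20; 19/100+1/5→39/100; 13/50+7/20→61/100; 39/100+61/100→1. L = 251/100 ≈ 2.5100.
Efficiency = H/L = 2.4329/2.5100 = 96.9%.

96.9%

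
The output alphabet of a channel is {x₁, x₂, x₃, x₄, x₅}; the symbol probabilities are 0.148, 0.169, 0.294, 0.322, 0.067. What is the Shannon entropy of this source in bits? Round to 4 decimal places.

2.1483 bits

H = −Σ pᵢ log₂ pᵢ.
−0.148·log₂(0.148) = 0.4079
−0.169·log₂(0.169) = 0.4335
−0.294·log₂(0.294) = 0.5192
−0.322·log₂(0.322) = 0.5264
−0.067·log₂(0.067) = 0.2613
Sum ≈ 2.1483 → 2.1483 bits.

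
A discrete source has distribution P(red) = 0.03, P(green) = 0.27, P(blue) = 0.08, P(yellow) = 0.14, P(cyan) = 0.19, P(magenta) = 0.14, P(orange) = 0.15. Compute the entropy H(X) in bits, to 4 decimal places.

H = −Σ pᵢ log₂ pᵢ.
−0.03·log₂(0.03) = 0.1518
−0.27·log₂(0.27) = 0.5100
−0.08·log₂(0.08) = 0.2915
−0.14·log₂(0.14) = 0.3971
−0.19·log₂(0.19) = 0.4552
−0.14·log₂(0.14) = 0.3971
−0.15·log₂(0.15) = 0.4105
Sum ≈ 2.6133 → 2.6133 bits.

2.6133 bits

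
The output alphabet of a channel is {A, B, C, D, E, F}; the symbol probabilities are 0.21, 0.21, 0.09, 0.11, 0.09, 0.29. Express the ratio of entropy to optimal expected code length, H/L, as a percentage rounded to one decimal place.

98.8%

Entropy H = −Σ p log₂ p ≈ 2.4391 bits.
Huffman merges: 9/100+9/100→9/50; 11/100+9/50→29/100; 21/100+21/100→21/50; 29/100+29/100→29/50; 21/50+29/50→1. L = 247/100 ≈ 2.4700.
Efficiency = H/L = 2.4391/2.4700 = 98.8%.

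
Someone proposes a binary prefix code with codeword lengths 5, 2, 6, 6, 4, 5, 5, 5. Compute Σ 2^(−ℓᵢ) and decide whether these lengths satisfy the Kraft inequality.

0.46875; yes

With common denominator 2^6 = 64: Σ 2^(−ℓᵢ) = 2/64 + 16/64 + 1/64 + 1/64 + 4/64 + 2/64 + 2/64 + 2/64 = 30/64 = 0.46875.
Kraft's inequality requires Σ ≤ 1; here Σ = 0.46875 ≤ 1, so such a prefix code exists.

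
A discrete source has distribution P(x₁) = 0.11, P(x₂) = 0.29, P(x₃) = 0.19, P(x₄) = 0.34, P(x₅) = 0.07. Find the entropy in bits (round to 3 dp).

H = −Σ pᵢ log₂ pᵢ.
−0.11·log₂(0.11) = 0.3503
−0.29·log₂(0.29) = 0.5179
−0.19·log₂(0.19) = 0.4552
−0.34·log₂(0.34) = 0.5292
−0.07·log₂(0.07) = 0.2686
Sum ≈ 2.1211 → 2.121 bits.

2.121 bits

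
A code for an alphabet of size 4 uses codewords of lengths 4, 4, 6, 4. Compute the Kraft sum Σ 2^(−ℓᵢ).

With common denominator 2^6 = 64: Σ 2^(−ℓᵢ) = 4/64 + 4/64 + 1/64 + 4/64 = 13/64 = 0.203125.

0.203125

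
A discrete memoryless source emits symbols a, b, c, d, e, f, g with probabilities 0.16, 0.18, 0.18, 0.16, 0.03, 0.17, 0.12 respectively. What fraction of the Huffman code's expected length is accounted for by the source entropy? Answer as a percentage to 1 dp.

Entropy H = −Σ p log₂ p ≈ 2.6901 bits.
Huffman merges: 3/100+3/25→3/20; 3/20+4/25→31/100; 4/25+17/100→33/100; 9/50+9/50→9/25; 31/100+33/100→16/25; 9/25+16/25→1. L = 279/100 ≈ 2.7900.
Efficiency = H/L = 2.6901/2.7900 = 96.4%.

96.4%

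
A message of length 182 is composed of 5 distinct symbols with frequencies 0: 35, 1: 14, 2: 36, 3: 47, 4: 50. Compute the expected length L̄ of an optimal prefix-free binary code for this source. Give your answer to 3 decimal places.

Probabilities are the counts divided by 182.
Repeatedly combine the two least-probable nodes; the expected code length is the sum of the merged weights.
merge 1/13 + 5/26 → 7/26
merge 18/91 + 47/182 → 83/182
merge 7/26 + 25/91 → 99/182
merge 83/182 + 99/182 → 1
L = 7/26 + 83/182 + 99/182 + 1 = 59/26 ≈ 2.269 bits/symbol.

2.269 bits/symbol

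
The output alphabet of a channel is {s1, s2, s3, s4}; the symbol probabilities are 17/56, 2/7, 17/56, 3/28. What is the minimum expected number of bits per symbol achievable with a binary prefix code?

2 bits/symbol

Repeatedly combine the two least-probable nodes; the expected code length is the sum of the merged weights.
merge 3/28 + 2/7 → 11/28
merge 17/56 + 17/56 → 17/28
merge 11/28 + 17/28 → 1
L = 11/28 + 17/28 + 1 = 2 bits/symbol.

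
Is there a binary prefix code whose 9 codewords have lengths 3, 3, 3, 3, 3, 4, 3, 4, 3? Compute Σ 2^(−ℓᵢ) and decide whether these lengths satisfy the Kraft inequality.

With common denominator 2^4 = 16: Σ 2^(−ℓᵢ) = 2/16 + 2/16 + 2/16 + 2/16 + 2/16 + 1/16 + 2/16 + 1/16 + 2/16 = 16/16 = 1.
Kraft's inequality requires Σ ≤ 1; here Σ = 1 ≤ 1, so such a prefix code exists.

1; yes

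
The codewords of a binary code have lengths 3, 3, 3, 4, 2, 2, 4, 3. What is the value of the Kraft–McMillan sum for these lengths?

With common denominator 2^4 = 16: Σ 2^(−ℓᵢ) = 2/16 + 2/16 + 2/16 + 1/16 + 4/16 + 4/16 + 1/16 + 2/16 = 18/16 = 1.125.

1.125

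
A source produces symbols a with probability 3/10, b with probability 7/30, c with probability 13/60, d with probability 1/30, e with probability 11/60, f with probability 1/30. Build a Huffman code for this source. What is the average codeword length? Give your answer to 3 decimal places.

Repeatedly combine the two least-probable nodes; the expected code length is the sum of the merged weights.
merge 1/30 + 1/30 → 1/15
merge 1/15 + 11/60 → 1/4
merge 13/60 + 7/30 → 9/20
merge 1/4 + 3/10 → 11/20
merge 9/20 + 11/20 → 1
L = 1/15 + 1/4 + 9/20 + 11/20 + 1 = 139/60 ≈ 2.317 bits/symbol.

2.317 bits/symbol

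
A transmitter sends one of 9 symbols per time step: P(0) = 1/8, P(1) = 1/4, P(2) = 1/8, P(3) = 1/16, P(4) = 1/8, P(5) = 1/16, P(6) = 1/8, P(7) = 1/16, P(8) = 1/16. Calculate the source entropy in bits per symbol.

3 bits

Each probability is a power of 1/2, so log₂(1/p) is an integer.
H = Σ p·log₂(1/p) = 1/8·3 + 1/4·2 + 1/8·3 + 1/16·4 + 1/8·3 + 1/16·4 + 1/8·3 + 1/16·4 + 1/16·4 = 3 bits.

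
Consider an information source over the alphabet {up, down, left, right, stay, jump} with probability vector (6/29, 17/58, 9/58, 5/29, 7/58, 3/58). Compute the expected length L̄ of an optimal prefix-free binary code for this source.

Repeatedly combine the two least-probable nodes; the expected code length is the sum of the merged weights.
merge 3/58 + 7/58 → 5/29
merge 9/58 + 5/29 → 19/58
merge 5/29 + 6/29 → 11/29
merge 17/58 + 19/58 → 18/29
merge 11/29 + 18/29 → 1
L = 5/29 + 19/58 + 11/29 + 18/29 + 1 = 5/2 = 2.5 bits/symbol.

2.5 bits/symbol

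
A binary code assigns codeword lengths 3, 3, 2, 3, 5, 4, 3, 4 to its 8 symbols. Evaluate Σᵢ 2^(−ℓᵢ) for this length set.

0.90625

With common denominator 2^5 = 32: Σ 2^(−ℓᵢ) = 4/32 + 4/32 + 8/32 + 4/32 + 1/32 + 2/32 + 4/32 + 2/32 = 29/32 = 0.90625.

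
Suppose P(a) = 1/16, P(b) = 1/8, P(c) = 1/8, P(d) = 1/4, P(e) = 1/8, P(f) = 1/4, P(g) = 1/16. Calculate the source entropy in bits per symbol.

Each probability is a power of 1/2, so log₂(1/p) is an integer.
H = Σ p·log₂(1/p) = 1/16·4 + 1/8·3 + 1/8·3 + 1/4·2 + 1/8·3 + 1/4·2 + 1/16·4 = 2.625 bits.

2.625 bits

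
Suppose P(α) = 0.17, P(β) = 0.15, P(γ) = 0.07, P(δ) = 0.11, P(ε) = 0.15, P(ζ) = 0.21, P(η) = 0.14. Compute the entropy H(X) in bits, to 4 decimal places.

H = −Σ pᵢ log₂ pᵢ.
−0.17·log₂(0.17) = 0.4346
−0.15·log₂(0.15) = 0.4105
−0.07·log₂(0.07) = 0.2686
−0.11·log₂(0.11) = 0.3503
−0.15·log₂(0.15) = 0.4105
−0.21·log₂(0.21) = 0.4728
−0.14·log₂(0.14) = 0.3971
Sum ≈ 2.7445 → 2.7445 bits.

2.7445 bits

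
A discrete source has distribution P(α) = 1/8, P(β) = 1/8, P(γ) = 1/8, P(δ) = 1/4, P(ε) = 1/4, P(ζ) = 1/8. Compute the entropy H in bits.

Each probability is a power of 1/2, so log₂(1/p) is an integer.
H = Σ p·log₂(1/p) = 1/8·3 + 1/8·3 + 1/8·3 + 1/4·2 + 1/4·2 + 1/8·3 = 2.5 bits.

2.5 bits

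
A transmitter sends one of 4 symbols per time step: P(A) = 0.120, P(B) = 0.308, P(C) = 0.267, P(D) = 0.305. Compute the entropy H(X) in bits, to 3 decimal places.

H = −Σ pᵢ log₂ pᵢ.
−0.120·log₂(0.120) = 0.3671
−0.308·log₂(0.308) = 0.5233
−0.267·log₂(0.267) = 0.5087
−0.305·log₂(0.305) = 0.5225
Sum ≈ 1.9215 → 1.922 bits.

1.922 bits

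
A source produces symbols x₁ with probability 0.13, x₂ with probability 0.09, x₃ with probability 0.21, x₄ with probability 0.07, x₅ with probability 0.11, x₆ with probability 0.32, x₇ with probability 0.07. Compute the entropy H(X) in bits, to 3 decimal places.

2.582 bits

H = −Σ pᵢ log₂ pᵢ.
−0.13·log₂(0.13) = 0.3826
−0.09·log₂(0.09) = 0.3127
−0.21·log₂(0.21) = 0.4728
−0.07·log₂(0.07) = 0.2686
−0.11·log₂(0.11) = 0.3503
−0.32·log₂(0.32) = 0.5260
−0.07·log₂(0.07) = 0.2686
Sum ≈ 2.5816 → 2.582 bits.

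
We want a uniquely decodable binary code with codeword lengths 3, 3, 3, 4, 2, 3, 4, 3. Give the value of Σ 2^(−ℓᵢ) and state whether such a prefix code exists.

1; yes

With common denominator 2^4 = 16: Σ 2^(−ℓᵢ) = 2/16 + 2/16 + 2/16 + 1/16 + 4/16 + 2/16 + 1/16 + 2/16 = 16/16 = 1.
Kraft's inequality requires Σ ≤ 1; here Σ = 1 ≤ 1, so such a prefix code exists.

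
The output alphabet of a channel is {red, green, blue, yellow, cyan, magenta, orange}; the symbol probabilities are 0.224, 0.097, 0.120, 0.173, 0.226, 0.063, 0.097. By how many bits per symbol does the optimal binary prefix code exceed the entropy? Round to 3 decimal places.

0.032 bits

Entropy H = −Σ p log₂ p ≈ 2.6776 bits.
Huffman merges: 63/1000+97/1000→4/25; 97/1000+3/25→217/1000; 4/25+173/1000→333/1000; 217/1000+28/125→441/1000; 113/500+333/1000→559/1000; 441/1000+559/1000→1. L = 271/100 ≈ 2.7100.
L − H = 2.7100 − 2.6776 = 0.032 bits.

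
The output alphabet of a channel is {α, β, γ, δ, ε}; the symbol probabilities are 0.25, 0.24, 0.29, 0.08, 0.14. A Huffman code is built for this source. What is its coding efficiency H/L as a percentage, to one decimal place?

Entropy H = −Σ p log₂ p ≈ 2.2007 bits.
Huffman merges: 2/25+7/50→11/50; 11/50+6/25→23/50; 1/4+29/100→27/50; 23/50+27/50→1. L = 111/50 ≈ 2.2200.
Efficiency = H/L = 2.2007/2.2200 = 99.1%.

99.1%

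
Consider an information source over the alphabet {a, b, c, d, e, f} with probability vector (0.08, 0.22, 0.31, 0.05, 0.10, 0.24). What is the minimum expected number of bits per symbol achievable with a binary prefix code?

Repeatedly combine the two least-probable nodes; the expected code length is the sum of the merged weights.
merge 1/20 + 2/25 → 13/100
merge 1/10 + 13/100 → 23/100
merge 11/50 + 23/100 → 9/20
merge 6/25 + 31/100 → 11/20
merge 9/20 + 11/20 → 1
L = 13/100 + 23/100 + 9/20 + 11/20 + 1 = 59/25 = 2.36 bits/symbol.

2.36 bits/symbol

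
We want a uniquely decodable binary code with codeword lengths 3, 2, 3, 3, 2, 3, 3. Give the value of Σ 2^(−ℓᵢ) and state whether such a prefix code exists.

1.125; no

With common denominator 2^3 = 8: Σ 2^(−ℓᵢ) = 1/8 + 2/8 + 1/8 + 1/8 + 2/8 + 1/8 + 1/8 = 9/8 = 1.125.
Kraft's inequality requires Σ ≤ 1; here Σ = 1.125 > 1, so no such prefix code exists.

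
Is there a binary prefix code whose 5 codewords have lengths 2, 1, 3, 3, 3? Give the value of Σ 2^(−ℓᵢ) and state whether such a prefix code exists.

With common denominator 2^3 = 8: Σ 2^(−ℓᵢ) = 2/8 + 4/8 + 1/8 + 1/8 + 1/8 = 9/8 = 1.125.
Kraft's inequality requires Σ ≤ 1; here Σ = 1.125 > 1, so no such prefix code exists.

1.125; no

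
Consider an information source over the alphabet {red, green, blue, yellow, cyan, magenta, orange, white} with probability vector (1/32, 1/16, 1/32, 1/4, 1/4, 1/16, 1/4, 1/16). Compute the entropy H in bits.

Each probability is a power of 1/2, so log₂(1/p) is an integer.
H = Σ p·log₂(1/p) = 1/32·5 + 1/16·4 + 1/32·5 + 1/4·2 + 1/4·2 + 1/16·4 + 1/4·2 + 1/16·4 = 2.5625 bits.

2.5625 bits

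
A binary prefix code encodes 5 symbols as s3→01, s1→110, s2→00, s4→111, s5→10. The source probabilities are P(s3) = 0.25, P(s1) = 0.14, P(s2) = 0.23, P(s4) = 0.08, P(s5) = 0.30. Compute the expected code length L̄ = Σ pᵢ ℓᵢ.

2.22 bits/symbol

L̄ = Σ pᵢ·ℓᵢ = 0.25·2 + 0.14·3 + 0.23·2 + 0.08·3 + 0.30·2 = 2.22 bits/symbol.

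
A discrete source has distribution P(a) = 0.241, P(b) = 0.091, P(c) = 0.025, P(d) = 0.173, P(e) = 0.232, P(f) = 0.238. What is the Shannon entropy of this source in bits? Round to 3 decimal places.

H = −Σ pᵢ log₂ pᵢ.
−0.241·log₂(0.241) = 0.4947
−0.091·log₂(0.091) = 0.3147
−0.025·log₂(0.025) = 0.1330
−0.173·log₂(0.173) = 0.4379
−0.232·log₂(0.232) = 0.4890
−0.238·log₂(0.238) = 0.4929
Sum ≈ 2.3623 → 2.362 bits.

2.362 bits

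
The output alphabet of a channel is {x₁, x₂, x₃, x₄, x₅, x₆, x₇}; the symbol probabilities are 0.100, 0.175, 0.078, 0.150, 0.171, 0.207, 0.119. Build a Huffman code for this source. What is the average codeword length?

2.793 bits/symbol

Repeatedly combine the two least-probable nodes; the expected code length is the sum of the merged weights.
merge 39/500 + 1/10 → 89/500
merge 119/1000 + 3/20 → 269/1000
merge 171/1000 + 7/40 → 173/500
merge 89/500 + 207/1000 → 77/200
merge 269/1000 + 173/500 → 123/200
merge 77/200 + 123/200 → 1
L = 89/500 + 269/1000 + 173/500 + 77/200 + 123/200 + 1 = 2793/1000 = 2.793 bits/symbol.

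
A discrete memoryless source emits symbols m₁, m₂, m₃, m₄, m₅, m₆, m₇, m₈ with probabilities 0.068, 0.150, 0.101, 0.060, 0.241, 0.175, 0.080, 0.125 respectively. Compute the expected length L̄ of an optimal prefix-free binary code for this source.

Repeatedly combine the two least-probable nodes; the expected code length is the sum of the merged weights.
merge 3/50 + 17/250 → 16/125
merge 2/25 + 101/1000 → 181/1000
merge 1/8 + 16/125 → 253/1000
merge 3/20 + 7/40 → 13/40
merge 181/1000 + 241/1000 → 211/500
merge 253/1000 + 13/40 → 289/500
merge 211/500 + 289/500 → 1
L = 16/125 + 181/1000 + 253/1000 + 13/40 + 211/500 + 289/500 + 1 = 2887/1000 = 2.887 bits/symbol.

2.887 bits/symbol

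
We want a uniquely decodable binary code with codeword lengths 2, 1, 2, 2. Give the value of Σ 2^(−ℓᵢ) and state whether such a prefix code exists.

With common denominator 2^2 = 4: Σ 2^(−ℓᵢ) = 1/4 + 2/4 + 1/4 + 1/4 = 5/4 = 1.25.
Kraft's inequality requires Σ ≤ 1; here Σ = 1.25 > 1, so no such prefix code exists.

1.25; no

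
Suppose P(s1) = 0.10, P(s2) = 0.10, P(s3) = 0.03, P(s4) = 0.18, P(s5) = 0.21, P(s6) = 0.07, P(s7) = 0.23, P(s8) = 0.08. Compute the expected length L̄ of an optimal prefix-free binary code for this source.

Repeatedly combine the two least-probable nodes; the expected code length is the sum of the merged weights.
merge 3/100 + 7/100 → 1/10
merge 2/25 + 1/10 → 9/50
merge 1/10 + 1/10 → 1/5
merge 9/50 + 9/50 → 9/25
merge 1/5 + 21/100 → 41/100
merge 23/100 + 9/25 → 59/100
merge 41/100 + 59/100 → 1
L = 1/10 + 9/50 + 1/5 + 9/25 + 41/100 + 59/100 + 1 = 71/25 = 2.84 bits/symbol.

2.84 bits/symbol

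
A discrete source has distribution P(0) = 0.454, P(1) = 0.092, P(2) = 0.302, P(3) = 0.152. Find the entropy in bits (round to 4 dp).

H = −Σ pᵢ log₂ pᵢ.
−0.454·log₂(0.454) = 0.5172
−0.092·log₂(0.092) = 0.3167
−0.302·log₂(0.302) = 0.5217
−0.152·log₂(0.152) = 0.4131
Sum ≈ 1.7687 → 1.7687 bits.

1.7687 bits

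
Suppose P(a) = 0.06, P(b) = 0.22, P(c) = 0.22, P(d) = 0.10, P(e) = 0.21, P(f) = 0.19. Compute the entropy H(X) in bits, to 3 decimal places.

2.465 bits

H = −Σ pᵢ log₂ pᵢ.
−0.06·log₂(0.06) = 0.2435
−0.22·log₂(0.22) = 0.4806
−0.22·log₂(0.22) = 0.4806
−0.10·log₂(0.10) = 0.3322
−0.21·log₂(0.21) = 0.4728
−0.19·log₂(0.19) = 0.4552
Sum ≈ 2.4649 → 2.465 bits.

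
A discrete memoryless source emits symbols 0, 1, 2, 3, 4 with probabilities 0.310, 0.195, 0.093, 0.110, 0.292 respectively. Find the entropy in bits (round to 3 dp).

H = −Σ pᵢ log₂ pᵢ.
−0.310·log₂(0.310) = 0.5238
−0.195·log₂(0.195) = 0.4599
−0.093·log₂(0.093) = 0.3187
−0.110·log₂(0.110) = 0.3503
−0.292·log₂(0.292) = 0.5186
Sum ≈ 2.1712 → 2.171 bits.

2.171 bits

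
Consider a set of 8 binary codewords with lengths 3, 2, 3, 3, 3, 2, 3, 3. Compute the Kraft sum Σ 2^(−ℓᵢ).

1.25

With common denominator 2^3 = 8: Σ 2^(−ℓᵢ) = 1/8 + 2/8 + 1/8 + 1/8 + 1/8 + 2/8 + 1/8 + 1/8 = 10/8 = 1.25.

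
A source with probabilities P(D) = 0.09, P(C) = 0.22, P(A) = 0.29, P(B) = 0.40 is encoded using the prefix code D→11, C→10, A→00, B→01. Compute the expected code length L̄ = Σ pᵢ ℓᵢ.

L̄ = Σ pᵢ·ℓᵢ = 0.09·2 + 0.22·2 + 0.29·2 + 0.40·2 = 2 bits/symbol.

2 bits/symbol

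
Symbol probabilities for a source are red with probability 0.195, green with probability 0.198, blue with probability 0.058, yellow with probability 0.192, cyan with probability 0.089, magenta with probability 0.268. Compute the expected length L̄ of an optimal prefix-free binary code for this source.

2.486 bits/symbol

Repeatedly combine the two least-probable nodes; the expected code length is the sum of the merged weights.
merge 29/500 + 89/1000 → 147/1000
merge 147/1000 + 24/125 → 339/1000
merge 39/200 + 99/500 → 393/1000
merge 67/250 + 339/1000 → 607/1000
merge 393/1000 + 607/1000 → 1
L = 147/1000 + 339/1000 + 393/1000 + 607/1000 + 1 = 1243/500 = 2.486 bits/symbol.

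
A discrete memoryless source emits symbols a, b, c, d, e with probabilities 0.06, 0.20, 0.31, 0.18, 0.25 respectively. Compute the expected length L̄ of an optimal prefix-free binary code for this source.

Repeatedly combine the two least-probable nodes; the expected code length is the sum of the merged weights.
merge 3/50 + 9/50 → 6/25
merge 1/5 + 6/25 → 11/25
merge 1/4 + 31/100 → 14/25
merge 11/25 + 14/25 → 1
L = 6/25 + 11/25 + 14/25 + 1 = 56/25 = 2.24 bits/symbol.

2.24 bits/symbol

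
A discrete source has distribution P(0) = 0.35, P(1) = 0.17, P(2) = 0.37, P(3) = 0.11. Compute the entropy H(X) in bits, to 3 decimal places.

1.846 bits

H = −Σ pᵢ log₂ pᵢ.
−0.35·log₂(0.35) = 0.5301
−0.17·log₂(0.17) = 0.4346
−0.37·log₂(0.37) = 0.5307
−0.11·log₂(0.11) = 0.3503
Sum ≈ 1.8457 → 1.846 bits.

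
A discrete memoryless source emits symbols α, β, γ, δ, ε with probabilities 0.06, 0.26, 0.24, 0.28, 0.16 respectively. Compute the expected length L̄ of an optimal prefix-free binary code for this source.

Repeatedly combine the two least-probable nodes; the expected code length is the sum of the merged weights.
merge 3/50 + 4/25 → 11/50
merge 11/50 + 6/25 → 23/50
merge 13/50 + 7/25 → 27/50
merge 23/50 + 27/50 → 1
L = 11/50 + 23/50 + 27/50 + 1 = 111/50 = 2.22 bits/symbol.

2.22 bits/symbol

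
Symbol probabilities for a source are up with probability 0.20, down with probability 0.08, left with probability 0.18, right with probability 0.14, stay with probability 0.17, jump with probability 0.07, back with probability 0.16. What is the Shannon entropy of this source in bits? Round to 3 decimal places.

H = −Σ pᵢ log₂ pᵢ.
−0.20·log₂(0.20) = 0.4644
−0.08·log₂(0.08) = 0.2915
−0.18·log₂(0.18) = 0.4453
−0.14·log₂(0.14) = 0.3971
−0.17·log₂(0.17) = 0.4346
−0.07·log₂(0.07) = 0.2686
−0.16·log₂(0.16) = 0.4230
Sum ≈ 2.7245 → 2.724 bits.

2.724 bits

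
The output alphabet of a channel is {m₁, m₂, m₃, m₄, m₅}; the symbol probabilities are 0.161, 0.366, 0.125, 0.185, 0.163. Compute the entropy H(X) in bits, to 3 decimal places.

2.207 bits

H = −Σ pᵢ log₂ pᵢ.
−0.161·log₂(0.161) = 0.4242
−0.366·log₂(0.366) = 0.5307
−0.125·log₂(0.125) = 0.3750
−0.185·log₂(0.185) = 0.4504
−0.163·log₂(0.163) = 0.4266
Sum ≈ 2.2069 → 2.207 bits.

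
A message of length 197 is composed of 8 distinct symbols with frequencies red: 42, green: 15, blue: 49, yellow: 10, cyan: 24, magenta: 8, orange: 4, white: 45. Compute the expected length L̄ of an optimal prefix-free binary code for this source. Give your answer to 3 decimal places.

Probabilities are the counts divided by 197.
Repeatedly combine the two least-probable nodes; the expected code length is the sum of the merged weights.
merge 4/197 + 8/197 → 12/197
merge 10/197 + 12/197 → 22/197
merge 15/197 + 22/197 → 37/197
merge 24/197 + 37/197 → 61/197
merge 42/197 + 45/197 → 87/197
merge 49/197 + 61/197 → 110/197
merge 87/197 + 110/197 → 1
L = 12/197 + 22/197 + 37/197 + 61/197 + 87/197 + 110/197 + 1 = 526/197 ≈ 2.670 bits/symbol.

2.670 bits/symbol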